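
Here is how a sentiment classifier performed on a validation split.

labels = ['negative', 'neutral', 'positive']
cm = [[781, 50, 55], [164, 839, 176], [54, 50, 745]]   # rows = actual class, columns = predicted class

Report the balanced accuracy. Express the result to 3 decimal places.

Balanced accuracy = mean of per-class recall.
  negative: recall = 781/886 = 0.8815
  neutral: recall = 839/1179 = 0.7116
  positive: recall = 745/849 = 0.8775
Mean = (0.8815 + 0.7116 + 0.8775) / 3 = 0.824

0.824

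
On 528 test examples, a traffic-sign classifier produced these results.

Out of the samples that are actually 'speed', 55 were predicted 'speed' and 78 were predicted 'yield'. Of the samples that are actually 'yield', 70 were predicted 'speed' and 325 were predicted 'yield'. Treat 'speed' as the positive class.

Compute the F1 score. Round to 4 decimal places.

0.4264

Precision = TP/(TP+FP) = 55/125 = 0.4400
Recall = TP/(TP+FN) = 55/133 = 0.4135
F1 = 2·TP/(2·TP+FP+FN) = 110/258 = 0.4264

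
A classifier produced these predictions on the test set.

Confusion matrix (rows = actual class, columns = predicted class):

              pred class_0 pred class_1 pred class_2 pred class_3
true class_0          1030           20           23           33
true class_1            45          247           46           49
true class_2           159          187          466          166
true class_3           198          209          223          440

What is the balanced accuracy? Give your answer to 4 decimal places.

Balanced accuracy = mean of per-class recall.
  class_0: recall = 1030/1106 = 0.93128
  class_1: recall = 247/387 = 0.63824
  class_2: recall = 466/978 = 0.47648
  class_3: recall = 440/1070 = 0.41121
Mean = (0.93128 + 0.63824 + 0.47648 + 0.41121) / 4 = 0.6143

0.6143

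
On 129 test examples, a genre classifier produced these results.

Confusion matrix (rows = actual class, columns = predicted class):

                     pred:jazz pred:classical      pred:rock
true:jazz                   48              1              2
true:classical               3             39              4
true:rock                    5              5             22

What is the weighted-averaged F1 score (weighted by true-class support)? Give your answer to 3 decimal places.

Per-class F1 score (2·TP/(2·TP+FP+FN)):
  jazz: TP=48, FP=3+5=8, FN=1+2=3 → 96/107 = 0.8972
  classical: TP=39, FP=1+5=6, FN=3+4=7 → 78/91 = 0.8571
  rock: TP=22, FP=2+4=6, FN=5+5=10 → 44/60 = 0.7333
Weighted-F1 score = Σ (supportᵢ/N)·F1 scoreᵢ with N=129: (51/129)·0.8972 + (46/129)·0.8571 + (32/129)·0.7333 = 0.842

0.842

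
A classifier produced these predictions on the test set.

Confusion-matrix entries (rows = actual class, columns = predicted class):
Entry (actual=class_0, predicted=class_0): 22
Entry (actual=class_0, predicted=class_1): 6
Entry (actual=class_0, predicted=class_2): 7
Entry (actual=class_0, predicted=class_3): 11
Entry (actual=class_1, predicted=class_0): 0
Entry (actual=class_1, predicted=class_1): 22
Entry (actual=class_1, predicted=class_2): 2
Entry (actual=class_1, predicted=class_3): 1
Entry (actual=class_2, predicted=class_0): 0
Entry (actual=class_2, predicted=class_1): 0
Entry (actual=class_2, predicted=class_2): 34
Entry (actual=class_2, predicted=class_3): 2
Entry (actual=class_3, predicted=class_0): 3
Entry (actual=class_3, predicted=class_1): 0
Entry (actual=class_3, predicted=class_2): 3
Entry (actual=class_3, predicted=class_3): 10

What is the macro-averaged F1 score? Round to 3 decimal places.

Per-class F1 score (2·TP/(2·TP+FP+FN)):
  class_0: TP=22, FP=0+0+3=3, FN=6+7+11=24 → 44/71 = 0.6197
  class_1: TP=22, FP=6+0+0=6, FN=0+2+1=3 → 44/53 = 0.8302
  class_2: TP=34, FP=7+2+3=12, FN=0+0+2=2 → 68/82 = 0.8293
  class_3: TP=10, FP=11+1+2=14, FN=3+0+3=6 → 20/40 = 0.5000
Macro-F1 score = mean = (0.6197 + 0.8302 + 0.8293 + 0.5000) / 4 = 0.695

0.695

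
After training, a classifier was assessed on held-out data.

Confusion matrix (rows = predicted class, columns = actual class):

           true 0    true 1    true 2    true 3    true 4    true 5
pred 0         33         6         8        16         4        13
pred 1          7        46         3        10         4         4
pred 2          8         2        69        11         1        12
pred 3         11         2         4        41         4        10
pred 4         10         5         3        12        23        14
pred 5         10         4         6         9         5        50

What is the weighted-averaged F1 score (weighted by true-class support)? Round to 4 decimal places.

0.5444

Per-class F1 score (2·TP/(2·TP+FP+FN)):
  0: TP=33, FP=6+8+16+4+13=47, FN=7+8+11+10+10=46 → 66/159 = 0.41509
  1: TP=46, FP=7+3+10+4+4=28, FN=6+2+2+5+4=19 → 92/139 = 0.66187
  2: TP=69, FP=8+2+11+1+12=34, FN=8+3+4+3+6=24 → 138/196 = 0.70408
  3: TP=41, FP=11+2+4+4+10=31, FN=16+10+11+12+9=58 → 82/171 = 0.47953
  4: TP=23, FP=10+5+3+12+14=44, FN=4+4+1+4+5=18 → 46/108 = 0.42593
  5: TP=50, FP=10+4+6+9+5=34, FN=13+4+12+10+14=53 → 100/187 = 0.53476
Weighted-F1 score = Σ (supportᵢ/N)·F1 scoreᵢ with N=480: (79/480)·0.41509 + (65/480)·0.66187 + (93/480)·0.70408 + (99/480)·0.47953 + (41/480)·0.42593 + (103/480)·0.53476 = 0.5444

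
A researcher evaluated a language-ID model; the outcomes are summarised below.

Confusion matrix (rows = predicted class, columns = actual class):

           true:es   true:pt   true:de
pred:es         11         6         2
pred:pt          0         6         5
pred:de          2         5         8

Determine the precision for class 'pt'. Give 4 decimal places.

precision = TP/(TP+FP).
pt: TP=6, FP=0+5=5 → 6/11 = 0.54545

0.5455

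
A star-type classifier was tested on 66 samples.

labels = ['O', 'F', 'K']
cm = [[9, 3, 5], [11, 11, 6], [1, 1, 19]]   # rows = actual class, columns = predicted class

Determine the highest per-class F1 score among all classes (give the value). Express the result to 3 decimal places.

0.745

Per-class F1 score (2·TP/(2·TP+FP+FN)):
  O: TP=9, FP=11+1=12, FN=3+5=8 → 18/38 = 0.4737
  F: TP=11, FP=3+1=4, FN=11+6=17 → 22/43 = 0.5116
  K: TP=19, FP=5+6=11, FN=1+1=2 → 38/51 = 0.7451
Highest is class 'K' with F1 score = 0.745.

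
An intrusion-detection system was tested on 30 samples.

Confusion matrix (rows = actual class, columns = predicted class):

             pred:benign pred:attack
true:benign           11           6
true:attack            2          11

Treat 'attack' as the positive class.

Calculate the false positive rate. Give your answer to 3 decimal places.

FPR = FP/(FP+TN) = 6/(6+11) = 0.353

0.353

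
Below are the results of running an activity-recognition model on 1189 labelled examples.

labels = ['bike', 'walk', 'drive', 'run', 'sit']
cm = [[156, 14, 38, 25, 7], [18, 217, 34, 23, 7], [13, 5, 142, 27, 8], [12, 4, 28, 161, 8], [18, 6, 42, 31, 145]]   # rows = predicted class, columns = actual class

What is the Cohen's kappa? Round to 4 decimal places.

Observed agreement pₒ = trace/N = 821/1189 = 0.69050
Expected agreement pₑ = Σ (rowᵢ·colᵢ)/N² = (217·240 + 246·299 + 284·195 + 267·213 + 175·242)/1189² = 0.19823
κ = (pₒ − pₑ)/(1 − pₑ) = (0.69050 − 0.19823)/(1 − 0.19823) = 0.6140

0.6140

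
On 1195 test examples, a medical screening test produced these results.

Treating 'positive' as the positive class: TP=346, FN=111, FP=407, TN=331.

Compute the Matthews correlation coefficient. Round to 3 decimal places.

MCC = (TP·TN − FP·FN) / √((TP+FP)(TP+FN)(TN+FP)(TN+FN))
Numerator = 346·331 − 407·111 = 69349
Denominator = √(753·457·738·442) = √112250893716 = 335038.6451
MCC = 69349 / 335038.6451 = 0.207

0.207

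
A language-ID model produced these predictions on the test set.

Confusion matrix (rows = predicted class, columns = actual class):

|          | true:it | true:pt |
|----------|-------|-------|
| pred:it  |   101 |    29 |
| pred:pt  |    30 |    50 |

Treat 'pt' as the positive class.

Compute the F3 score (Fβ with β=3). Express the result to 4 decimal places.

0.6321

Fβ = (1+β²)·TP / ((1+β²)·TP + β²·FN + FP), with β²=9
= 10·50 / (10·50 + 9·29 + 30) = 0.6321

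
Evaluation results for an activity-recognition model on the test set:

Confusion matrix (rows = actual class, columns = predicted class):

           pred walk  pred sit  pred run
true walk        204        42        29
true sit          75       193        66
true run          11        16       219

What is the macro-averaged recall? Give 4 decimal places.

Per-class recall (TP/(TP+FN)):
  walk: TP=204, FN=42+29=71 → 204/275 = 0.74182
  sit: TP=193, FN=75+66=141 → 193/334 = 0.57784
  run: TP=219, FN=11+16=27 → 219/246 = 0.89024
Macro-recall = mean = (0.74182 + 0.57784 + 0.89024) / 3 = 0.7366

0.7366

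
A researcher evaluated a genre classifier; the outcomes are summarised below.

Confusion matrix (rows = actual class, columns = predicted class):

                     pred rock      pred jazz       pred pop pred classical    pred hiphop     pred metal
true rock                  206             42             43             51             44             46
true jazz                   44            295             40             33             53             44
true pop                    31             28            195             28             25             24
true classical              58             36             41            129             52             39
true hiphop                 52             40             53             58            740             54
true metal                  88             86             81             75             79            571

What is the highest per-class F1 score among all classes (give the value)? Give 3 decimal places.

0.744

Per-class F1 score (2·TP/(2·TP+FP+FN)):
  rock: TP=206, FP=44+31+58+52+88=273, FN=42+43+51+44+46=226 → 412/911 = 0.4523
  jazz: TP=295, FP=42+28+36+40+86=232, FN=44+40+33+53+44=214 → 590/1036 = 0.5695
  pop: TP=195, FP=43+40+41+53+81=258, FN=31+28+28+25+24=136 → 390/784 = 0.4974
  classical: TP=129, FP=51+33+28+58+75=245, FN=58+36+41+52+39=226 → 258/729 = 0.3539
  hiphop: TP=740, FP=44+53+25+52+79=253, FN=52+40+53+58+54=257 → 1480/1990 = 0.7437
  metal: TP=571, FP=46+44+24+39+54=207, FN=88+86+81+75+79=409 → 1142/1758 = 0.6496
Highest is class 'hiphop' with F1 score = 0.744.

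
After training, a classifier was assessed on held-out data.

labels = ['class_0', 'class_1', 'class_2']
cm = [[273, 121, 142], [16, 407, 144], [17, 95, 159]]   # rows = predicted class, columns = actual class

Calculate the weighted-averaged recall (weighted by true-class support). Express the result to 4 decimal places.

Per-class recall (TP/(TP+FN)):
  class_0: TP=273, FN=16+17=33 → 273/306 = 0.89216
  class_1: TP=407, FN=121+95=216 → 407/623 = 0.65329
  class_2: TP=159, FN=142+144=286 → 159/445 = 0.35730
Weighted-recall = Σ (supportᵢ/N)·recallᵢ with N=1374: (306/1374)·0.89216 + (623/1374)·0.65329 + (445/1374)·0.35730 = 0.6106

0.6106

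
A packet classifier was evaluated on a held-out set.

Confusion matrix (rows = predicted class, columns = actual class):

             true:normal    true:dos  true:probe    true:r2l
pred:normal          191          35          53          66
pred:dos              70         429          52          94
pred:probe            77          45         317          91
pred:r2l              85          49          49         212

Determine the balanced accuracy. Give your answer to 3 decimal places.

Balanced accuracy = mean of per-class recall.
  normal: recall = 191/423 = 0.4515
  dos: recall = 429/558 = 0.7688
  probe: recall = 317/471 = 0.6730
  r2l: recall = 212/463 = 0.4579
Mean = (0.4515 + 0.7688 + 0.6730 + 0.4579) / 4 = 0.588

0.588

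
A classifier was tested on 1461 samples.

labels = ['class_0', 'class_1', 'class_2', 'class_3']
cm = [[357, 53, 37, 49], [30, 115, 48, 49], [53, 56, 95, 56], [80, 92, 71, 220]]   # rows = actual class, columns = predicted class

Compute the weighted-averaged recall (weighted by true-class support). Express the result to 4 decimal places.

0.5387

Per-class recall (TP/(TP+FN)):
  class_0: TP=357, FN=53+37+49=139 → 357/496 = 0.71976
  class_1: TP=115, FN=30+48+49=127 → 115/242 = 0.47521
  class_2: TP=95, FN=53+56+56=165 → 95/260 = 0.36538
  class_3: TP=220, FN=80+92+71=243 → 220/463 = 0.47516
Weighted-recall = Σ (supportᵢ/N)·recallᵢ with N=1461: (496/1461)·0.71976 + (242/1461)·0.47521 + (260/1461)·0.36538 + (463/1461)·0.47516 = 0.5387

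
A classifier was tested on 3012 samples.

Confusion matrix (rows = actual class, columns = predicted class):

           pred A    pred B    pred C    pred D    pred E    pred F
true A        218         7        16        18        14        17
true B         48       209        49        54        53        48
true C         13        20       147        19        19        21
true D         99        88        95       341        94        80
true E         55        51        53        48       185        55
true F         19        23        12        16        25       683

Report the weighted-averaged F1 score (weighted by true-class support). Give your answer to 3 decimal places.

0.584

Per-class F1 score (2·TP/(2·TP+FP+FN)):
  A: TP=218, FP=48+13+99+55+19=234, FN=7+16+18+14+17=72 → 436/742 = 0.5876
  B: TP=209, FP=7+20+88+51+23=189, FN=48+49+54+53+48=252 → 418/859 = 0.4866
  C: TP=147, FP=16+49+95+53+12=225, FN=13+20+19+19+21=92 → 294/611 = 0.4812
  D: TP=341, FP=18+54+19+48+16=155, FN=99+88+95+94+80=456 → 682/1293 = 0.5275
  E: TP=185, FP=14+53+19+94+25=205, FN=55+51+53+48+55=262 → 370/837 = 0.4421
  F: TP=683, FP=17+48+21+80+55=221, FN=19+23+12+16+25=95 → 1366/1682 = 0.8121
Weighted-F1 score = Σ (supportᵢ/N)·F1 scoreᵢ with N=3012: (290/3012)·0.5876 + (461/3012)·0.4866 + (239/3012)·0.4812 + (797/3012)·0.5275 + (447/3012)·0.4421 + (778/3012)·0.8121 = 0.584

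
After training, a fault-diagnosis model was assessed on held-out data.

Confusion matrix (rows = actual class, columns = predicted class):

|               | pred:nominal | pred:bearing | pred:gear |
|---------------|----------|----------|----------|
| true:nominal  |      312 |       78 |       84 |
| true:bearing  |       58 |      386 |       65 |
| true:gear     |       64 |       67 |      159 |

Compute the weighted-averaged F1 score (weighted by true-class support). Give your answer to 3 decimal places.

Per-class F1 score (2·TP/(2·TP+FP+FN)):
  nominal: TP=312, FP=58+64=122, FN=78+84=162 → 624/908 = 0.6872
  bearing: TP=386, FP=78+67=145, FN=58+65=123 → 772/1040 = 0.7423
  gear: TP=159, FP=84+65=149, FN=64+67=131 → 318/598 = 0.5318
Weighted-F1 score = Σ (supportᵢ/N)·F1 scoreᵢ with N=1273: (474/1273)·0.6872 + (509/1273)·0.7423 + (290/1273)·0.5318 = 0.674

0.674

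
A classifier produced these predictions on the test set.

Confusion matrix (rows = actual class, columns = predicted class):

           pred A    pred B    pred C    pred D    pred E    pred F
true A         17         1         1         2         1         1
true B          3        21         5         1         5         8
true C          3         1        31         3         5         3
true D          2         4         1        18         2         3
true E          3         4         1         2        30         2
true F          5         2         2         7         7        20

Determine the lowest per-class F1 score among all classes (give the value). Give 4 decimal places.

0.5000

Per-class F1 score (2·TP/(2·TP+FP+FN)):
  A: TP=17, FP=3+3+2+3+5=16, FN=1+1+2+1+1=6 → 34/56 = 0.60714
  B: TP=21, FP=1+1+4+4+2=12, FN=3+5+1+5+8=22 → 42/76 = 0.55263
  C: TP=31, FP=1+5+1+1+2=10, FN=3+1+3+5+3=15 → 62/87 = 0.71264
  D: TP=18, FP=2+1+3+2+7=15, FN=2+4+1+2+3=12 → 36/63 = 0.57143
  E: TP=30, FP=1+5+5+2+7=20, FN=3+4+1+2+2=12 → 60/92 = 0.65217
  F: TP=20, FP=1+8+3+3+2=17, FN=5+2+2+7+7=23 → 40/80 = 0.50000
Lowest is class 'F' with F1 score = 0.5000.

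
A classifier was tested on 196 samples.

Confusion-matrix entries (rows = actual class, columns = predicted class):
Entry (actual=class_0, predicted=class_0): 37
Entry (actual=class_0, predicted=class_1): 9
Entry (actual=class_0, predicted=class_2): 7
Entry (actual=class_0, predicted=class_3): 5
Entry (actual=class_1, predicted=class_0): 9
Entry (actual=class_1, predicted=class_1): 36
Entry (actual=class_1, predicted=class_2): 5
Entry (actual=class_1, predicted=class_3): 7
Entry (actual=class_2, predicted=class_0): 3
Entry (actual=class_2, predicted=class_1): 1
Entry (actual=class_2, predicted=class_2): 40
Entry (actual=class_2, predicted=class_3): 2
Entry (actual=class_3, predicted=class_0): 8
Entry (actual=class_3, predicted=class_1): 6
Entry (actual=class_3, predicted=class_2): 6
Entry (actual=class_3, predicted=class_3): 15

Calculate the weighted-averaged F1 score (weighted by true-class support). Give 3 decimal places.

0.647

Per-class F1 score (2·TP/(2·TP+FP+FN)):
  class_0: TP=37, FP=9+3+8=20, FN=9+7+5=21 → 74/115 = 0.6435
  class_1: TP=36, FP=9+1+6=16, FN=9+5+7=21 → 72/109 = 0.6606
  class_2: TP=40, FP=7+5+6=18, FN=3+1+2=6 → 80/104 = 0.7692
  class_3: TP=15, FP=5+7+2=14, FN=8+6+6=20 → 30/64 = 0.4688
Weighted-F1 score = Σ (supportᵢ/N)·F1 scoreᵢ with N=196: (58/196)·0.6435 + (57/196)·0.6606 + (46/196)·0.7692 + (35/196)·0.4688 = 0.647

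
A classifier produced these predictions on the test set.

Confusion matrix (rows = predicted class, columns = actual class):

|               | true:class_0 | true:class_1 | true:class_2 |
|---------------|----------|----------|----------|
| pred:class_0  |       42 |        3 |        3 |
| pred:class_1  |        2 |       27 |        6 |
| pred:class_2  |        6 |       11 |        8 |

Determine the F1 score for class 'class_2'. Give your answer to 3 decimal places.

0.381

Treat 'class_2' as positive and all other classes as negative.
F1 score = 2·TP/(2·TP+FP+FN).
class_2: TP=8, FP=6+11=17, FN=3+6=9 → 16/42 = 0.3810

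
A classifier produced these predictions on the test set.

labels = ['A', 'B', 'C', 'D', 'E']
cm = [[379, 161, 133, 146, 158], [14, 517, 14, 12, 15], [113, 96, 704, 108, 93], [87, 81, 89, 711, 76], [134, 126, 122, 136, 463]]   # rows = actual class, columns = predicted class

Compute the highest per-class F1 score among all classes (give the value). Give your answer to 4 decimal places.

0.6658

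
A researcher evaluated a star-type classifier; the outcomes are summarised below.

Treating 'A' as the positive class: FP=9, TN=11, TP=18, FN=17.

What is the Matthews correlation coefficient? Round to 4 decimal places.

0.0619

MCC = (TP·TN − FP·FN) / √((TP+FP)(TP+FN)(TN+FP)(TN+FN))
Numerator = 18·11 − 9·17 = 45
Denominator = √(27·35·20·28) = √529200 = 727.4613
MCC = 45 / 727.4613 = 0.0619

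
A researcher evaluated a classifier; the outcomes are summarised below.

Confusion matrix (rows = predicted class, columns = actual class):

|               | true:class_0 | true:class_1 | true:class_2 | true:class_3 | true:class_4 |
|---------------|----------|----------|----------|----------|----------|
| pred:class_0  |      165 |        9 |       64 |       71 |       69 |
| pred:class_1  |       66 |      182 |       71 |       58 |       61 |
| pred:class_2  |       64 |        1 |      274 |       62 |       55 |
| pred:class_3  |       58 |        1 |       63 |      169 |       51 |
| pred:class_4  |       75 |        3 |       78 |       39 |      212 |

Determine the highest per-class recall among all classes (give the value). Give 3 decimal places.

0.929

Per-class recall (TP/(TP+FN)):
  class_0: TP=165, FN=66+64+58+75=263 → 165/428 = 0.3855
  class_1: TP=182, FN=9+1+1+3=14 → 182/196 = 0.9286
  class_2: TP=274, FN=64+71+63+78=276 → 274/550 = 0.4982
  class_3: TP=169, FN=71+58+62+39=230 → 169/399 = 0.4236
  class_4: TP=212, FN=69+61+55+51=236 → 212/448 = 0.4732
Highest is class 'class_1' with recall = 0.929.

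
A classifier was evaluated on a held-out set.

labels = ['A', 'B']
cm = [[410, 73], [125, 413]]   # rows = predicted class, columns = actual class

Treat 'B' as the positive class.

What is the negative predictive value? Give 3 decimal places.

0.849

NPV = TN/(TN+FN) = 410/(410+73) = 0.849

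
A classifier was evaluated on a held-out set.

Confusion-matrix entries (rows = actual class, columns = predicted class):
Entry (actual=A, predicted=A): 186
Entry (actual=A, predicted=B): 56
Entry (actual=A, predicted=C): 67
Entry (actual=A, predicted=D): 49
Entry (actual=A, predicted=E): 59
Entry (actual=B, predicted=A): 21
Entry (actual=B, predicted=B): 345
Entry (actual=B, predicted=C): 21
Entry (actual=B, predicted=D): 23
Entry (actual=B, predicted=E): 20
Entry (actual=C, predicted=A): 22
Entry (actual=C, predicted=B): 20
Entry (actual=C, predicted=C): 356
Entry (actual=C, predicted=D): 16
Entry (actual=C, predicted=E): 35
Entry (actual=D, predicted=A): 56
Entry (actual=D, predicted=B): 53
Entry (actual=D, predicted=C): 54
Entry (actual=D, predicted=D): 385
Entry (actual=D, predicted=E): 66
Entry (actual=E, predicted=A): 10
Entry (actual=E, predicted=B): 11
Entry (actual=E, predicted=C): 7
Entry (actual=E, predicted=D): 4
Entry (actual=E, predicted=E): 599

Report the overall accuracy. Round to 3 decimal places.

0.736

Accuracy = trace / total = (186+345+356+385+599=1871) / 2541 = 1871/2541 = 0.736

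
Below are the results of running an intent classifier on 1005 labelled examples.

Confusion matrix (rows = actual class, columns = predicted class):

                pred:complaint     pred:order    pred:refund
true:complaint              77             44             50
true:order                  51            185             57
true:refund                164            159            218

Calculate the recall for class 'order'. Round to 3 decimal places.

0.631

recall = TP/(TP+FN).
order: TP=185, FN=51+57=108 → 185/293 = 0.6314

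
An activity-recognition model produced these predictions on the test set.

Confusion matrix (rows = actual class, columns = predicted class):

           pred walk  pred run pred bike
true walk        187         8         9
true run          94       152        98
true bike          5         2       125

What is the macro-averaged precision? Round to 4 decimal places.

Per-class precision (TP/(TP+FP)):
  walk: TP=187, FP=94+5=99 → 187/286 = 0.65385
  run: TP=152, FP=8+2=10 → 152/162 = 0.93827
  bike: TP=125, FP=9+98=107 → 125/232 = 0.53879
Macro-precision = mean = (0.65385 + 0.93827 + 0.53879) / 3 = 0.7103

0.7103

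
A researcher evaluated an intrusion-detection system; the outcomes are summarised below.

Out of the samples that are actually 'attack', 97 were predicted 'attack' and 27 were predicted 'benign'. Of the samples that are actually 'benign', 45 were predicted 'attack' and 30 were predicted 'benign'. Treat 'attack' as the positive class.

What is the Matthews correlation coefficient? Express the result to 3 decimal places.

MCC = (TP·TN − FP·FN) / √((TP+FP)(TP+FN)(TN+FP)(TN+FN))
Numerator = 97·30 − 45·27 = 1695
Denominator = √(142·124·75·57) = √75274200 = 8676.0705
MCC = 1695 / 8676.0705 = 0.195

0.195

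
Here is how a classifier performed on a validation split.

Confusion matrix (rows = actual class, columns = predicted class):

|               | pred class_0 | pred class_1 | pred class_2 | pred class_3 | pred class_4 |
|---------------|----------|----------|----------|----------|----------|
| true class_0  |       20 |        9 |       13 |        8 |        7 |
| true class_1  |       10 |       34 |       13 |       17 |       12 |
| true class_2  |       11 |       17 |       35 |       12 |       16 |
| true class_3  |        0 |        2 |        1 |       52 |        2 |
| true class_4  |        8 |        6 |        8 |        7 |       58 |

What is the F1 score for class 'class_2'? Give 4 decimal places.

0.4348

F1 score = 2·TP/(2·TP+FP+FN).
class_2: TP=35, FP=13+13+1+8=35, FN=11+17+12+16=56 → 70/161 = 0.43478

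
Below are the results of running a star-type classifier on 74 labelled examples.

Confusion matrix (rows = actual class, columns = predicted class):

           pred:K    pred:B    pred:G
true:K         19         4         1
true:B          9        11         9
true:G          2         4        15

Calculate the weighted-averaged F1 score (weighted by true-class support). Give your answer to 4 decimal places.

Per-class F1 score (2·TP/(2·TP+FP+FN)):
  K: TP=19, FP=9+2=11, FN=4+1=5 → 38/54 = 0.70370
  B: TP=11, FP=4+4=8, FN=9+9=18 → 22/48 = 0.45833
  G: TP=15, FP=1+9=10, FN=2+4=6 → 30/46 = 0.65217
Weighted-F1 score = Σ (supportᵢ/N)·F1 scoreᵢ with N=74: (24/74)·0.70370 + (29/74)·0.45833 + (21/74)·0.65217 = 0.5929

0.5929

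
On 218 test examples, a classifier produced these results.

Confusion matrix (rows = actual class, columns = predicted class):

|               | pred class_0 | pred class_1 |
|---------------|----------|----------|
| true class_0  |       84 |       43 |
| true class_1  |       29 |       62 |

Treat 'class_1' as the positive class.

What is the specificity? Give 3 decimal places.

Specificity = TN/(TN+FP) = 84/(84+43) = 0.661

0.661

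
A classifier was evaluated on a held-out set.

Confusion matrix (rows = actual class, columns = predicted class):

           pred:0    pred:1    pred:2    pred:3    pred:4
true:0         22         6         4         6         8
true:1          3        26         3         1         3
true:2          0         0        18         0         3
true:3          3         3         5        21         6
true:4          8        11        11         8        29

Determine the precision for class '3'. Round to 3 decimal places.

Take TP from the diagonal, FP from the rest of the '3' prediction marginal, FN from the rest of the '3' actual marginal.
precision = TP/(TP+FP).
3: TP=21, FP=6+1+0+8=15 → 21/36 = 0.5833

0.583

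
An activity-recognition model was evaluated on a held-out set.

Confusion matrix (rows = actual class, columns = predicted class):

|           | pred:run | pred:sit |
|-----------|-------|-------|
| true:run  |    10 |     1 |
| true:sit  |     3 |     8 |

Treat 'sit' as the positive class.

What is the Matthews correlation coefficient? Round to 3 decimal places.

MCC = (TP·TN − FP·FN) / √((TP+FP)(TP+FN)(TN+FP)(TN+FN))
Numerator = 8·10 − 1·3 = 77
Denominator = √(9·11·11·13) = √14157 = 118.9832
MCC = 77 / 118.9832 = 0.647

0.647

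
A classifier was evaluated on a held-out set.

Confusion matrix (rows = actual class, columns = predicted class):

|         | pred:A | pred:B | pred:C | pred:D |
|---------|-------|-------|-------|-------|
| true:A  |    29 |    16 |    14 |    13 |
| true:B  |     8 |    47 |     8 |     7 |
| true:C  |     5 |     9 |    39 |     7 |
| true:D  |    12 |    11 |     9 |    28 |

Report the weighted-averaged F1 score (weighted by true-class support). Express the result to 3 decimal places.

Per-class F1 score (2·TP/(2·TP+FP+FN)):
  A: TP=29, FP=8+5+12=25, FN=16+14+13=43 → 58/126 = 0.4603
  B: TP=47, FP=16+9+11=36, FN=8+8+7=23 → 94/153 = 0.6144
  C: TP=39, FP=14+8+9=31, FN=5+9+7=21 → 78/130 = 0.6000
  D: TP=28, FP=13+7+7=27, FN=12+11+9=32 → 56/115 = 0.4870
Weighted-F1 score = Σ (supportᵢ/N)·F1 scoreᵢ with N=262: (72/262)·0.4603 + (70/262)·0.6144 + (60/262)·0.6000 + (60/262)·0.4870 = 0.540

0.540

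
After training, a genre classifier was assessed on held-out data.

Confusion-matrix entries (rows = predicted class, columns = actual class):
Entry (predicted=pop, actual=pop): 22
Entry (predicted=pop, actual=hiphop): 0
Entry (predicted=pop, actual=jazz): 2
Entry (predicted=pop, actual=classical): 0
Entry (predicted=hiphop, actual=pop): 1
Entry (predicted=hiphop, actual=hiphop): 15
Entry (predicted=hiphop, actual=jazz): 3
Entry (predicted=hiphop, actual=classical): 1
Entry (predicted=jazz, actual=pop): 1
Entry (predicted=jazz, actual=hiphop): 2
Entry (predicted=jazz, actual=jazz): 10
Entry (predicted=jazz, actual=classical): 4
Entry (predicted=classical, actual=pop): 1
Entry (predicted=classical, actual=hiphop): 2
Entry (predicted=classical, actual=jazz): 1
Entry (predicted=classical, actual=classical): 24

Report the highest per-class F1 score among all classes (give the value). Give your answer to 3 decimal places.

Per-class F1 score (2·TP/(2·TP+FP+FN)):
  pop: TP=22, FP=0+2+0=2, FN=1+1+1=3 → 44/49 = 0.8980
  hiphop: TP=15, FP=1+3+1=5, FN=0+2+2=4 → 30/39 = 0.7692
  jazz: TP=10, FP=1+2+4=7, FN=2+3+1=6 → 20/33 = 0.6061
  classical: TP=24, FP=1+2+1=4, FN=0+1+4=5 → 48/57 = 0.8421
Highest is class 'pop' with F1 score = 0.898.

0.898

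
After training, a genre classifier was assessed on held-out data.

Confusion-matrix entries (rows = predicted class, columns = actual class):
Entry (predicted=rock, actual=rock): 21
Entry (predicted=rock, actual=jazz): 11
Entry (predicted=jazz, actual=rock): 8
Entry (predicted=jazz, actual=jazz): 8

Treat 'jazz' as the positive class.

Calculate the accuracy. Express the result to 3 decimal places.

0.604

Accuracy = (TP+TN)/N = (8+21)/48 = 0.604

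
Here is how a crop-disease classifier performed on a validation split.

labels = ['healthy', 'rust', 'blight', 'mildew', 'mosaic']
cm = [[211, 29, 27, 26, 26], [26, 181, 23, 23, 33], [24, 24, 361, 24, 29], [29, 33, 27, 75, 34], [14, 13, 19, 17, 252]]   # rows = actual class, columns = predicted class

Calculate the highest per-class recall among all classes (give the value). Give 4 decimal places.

0.8000

Per-class recall (TP/(TP+FN)):
  healthy: TP=211, FN=29+27+26+26=108 → 211/319 = 0.66144
  rust: TP=181, FN=26+23+23+33=105 → 181/286 = 0.63287
  blight: TP=361, FN=24+24+24+29=101 → 361/462 = 0.78139
  mildew: TP=75, FN=29+33+27+34=123 → 75/198 = 0.37879
  mosaic: TP=252, FN=14+13+19+17=63 → 252/315 = 0.80000
Highest is class 'mosaic' with recall = 0.8000.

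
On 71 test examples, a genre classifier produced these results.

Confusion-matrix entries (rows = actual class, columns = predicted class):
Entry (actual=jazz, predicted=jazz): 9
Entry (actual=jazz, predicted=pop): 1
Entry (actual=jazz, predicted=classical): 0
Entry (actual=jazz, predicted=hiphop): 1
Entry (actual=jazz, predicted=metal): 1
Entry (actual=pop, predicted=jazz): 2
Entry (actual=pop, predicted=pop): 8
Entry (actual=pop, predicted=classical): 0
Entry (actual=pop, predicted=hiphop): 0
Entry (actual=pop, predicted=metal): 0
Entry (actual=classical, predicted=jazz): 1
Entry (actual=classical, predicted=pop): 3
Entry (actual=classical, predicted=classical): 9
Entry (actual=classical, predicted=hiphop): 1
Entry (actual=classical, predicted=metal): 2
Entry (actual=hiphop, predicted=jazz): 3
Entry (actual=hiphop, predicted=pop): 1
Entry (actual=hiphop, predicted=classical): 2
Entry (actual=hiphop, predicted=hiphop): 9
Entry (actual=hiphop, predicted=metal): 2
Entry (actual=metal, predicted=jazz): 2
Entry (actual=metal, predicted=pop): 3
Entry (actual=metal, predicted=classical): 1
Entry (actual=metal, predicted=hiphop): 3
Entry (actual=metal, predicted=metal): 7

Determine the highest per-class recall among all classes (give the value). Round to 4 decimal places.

Per-class recall (TP/(TP+FN)):
  jazz: TP=9, FN=1+0+1+1=3 → 9/12 = 0.75000
  pop: TP=8, FN=2+0+0+0=2 → 8/10 = 0.80000
  classical: TP=9, FN=1+3+1+2=7 → 9/16 = 0.56250
  hiphop: TP=9, FN=3+1+2+2=8 → 9/17 = 0.52941
  metal: TP=7, FN=2+3+1+3=9 → 7/16 = 0.43750
Highest is class 'pop' with recall = 0.8000.

0.8000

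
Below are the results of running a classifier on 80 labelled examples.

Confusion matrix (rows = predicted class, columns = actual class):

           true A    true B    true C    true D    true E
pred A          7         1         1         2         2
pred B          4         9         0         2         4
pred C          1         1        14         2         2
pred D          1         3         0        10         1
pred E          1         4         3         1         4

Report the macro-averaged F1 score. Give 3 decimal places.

Per-class F1 score (2·TP/(2·TP+FP+FN)):
  A: TP=7, FP=1+1+2+2=6, FN=4+1+1+1=7 → 14/27 = 0.5185
  B: TP=9, FP=4+0+2+4=10, FN=1+1+3+4=9 → 18/37 = 0.4865
  C: TP=14, FP=1+1+2+2=6, FN=1+0+0+3=4 → 28/38 = 0.7368
  D: TP=10, FP=1+3+0+1=5, FN=2+2+2+1=7 → 20/32 = 0.6250
  E: TP=4, FP=1+4+3+1=9, FN=2+4+2+1=9 → 8/26 = 0.3077
Macro-F1 score = mean = (0.5185 + 0.4865 + 0.7368 + 0.6250 + 0.3077) / 5 = 0.535

0.535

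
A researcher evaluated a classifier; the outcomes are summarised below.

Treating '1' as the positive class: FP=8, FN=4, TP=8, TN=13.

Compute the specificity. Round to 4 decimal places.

0.6190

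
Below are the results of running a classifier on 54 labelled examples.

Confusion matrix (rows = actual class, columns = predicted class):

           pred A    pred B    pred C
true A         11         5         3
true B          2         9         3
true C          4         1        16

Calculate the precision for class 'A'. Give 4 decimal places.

One-vs-rest for 'A': TP = diagonal; FP = other classes predicted 'A'; FN = 'A' predicted as other.
precision = TP/(TP+FP).
A: TP=11, FP=2+4=6 → 11/17 = 0.64706

0.6471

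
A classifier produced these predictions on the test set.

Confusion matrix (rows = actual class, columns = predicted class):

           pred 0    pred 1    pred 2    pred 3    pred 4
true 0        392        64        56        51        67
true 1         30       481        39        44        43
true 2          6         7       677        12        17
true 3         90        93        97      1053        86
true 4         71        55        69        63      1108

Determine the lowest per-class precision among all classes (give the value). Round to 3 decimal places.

0.666

Per-class precision (TP/(TP+FP)):
  0: TP=392, FP=30+6+90+71=197 → 392/589 = 0.6655
  1: TP=481, FP=64+7+93+55=219 → 481/700 = 0.6871
  2: TP=677, FP=56+39+97+69=261 → 677/938 = 0.7217
  3: TP=1053, FP=51+44+12+63=170 → 1053/1223 = 0.8610
  4: TP=1108, FP=67+43+17+86=213 → 1108/1321 = 0.8388
Lowest is class '0' with precision = 0.666.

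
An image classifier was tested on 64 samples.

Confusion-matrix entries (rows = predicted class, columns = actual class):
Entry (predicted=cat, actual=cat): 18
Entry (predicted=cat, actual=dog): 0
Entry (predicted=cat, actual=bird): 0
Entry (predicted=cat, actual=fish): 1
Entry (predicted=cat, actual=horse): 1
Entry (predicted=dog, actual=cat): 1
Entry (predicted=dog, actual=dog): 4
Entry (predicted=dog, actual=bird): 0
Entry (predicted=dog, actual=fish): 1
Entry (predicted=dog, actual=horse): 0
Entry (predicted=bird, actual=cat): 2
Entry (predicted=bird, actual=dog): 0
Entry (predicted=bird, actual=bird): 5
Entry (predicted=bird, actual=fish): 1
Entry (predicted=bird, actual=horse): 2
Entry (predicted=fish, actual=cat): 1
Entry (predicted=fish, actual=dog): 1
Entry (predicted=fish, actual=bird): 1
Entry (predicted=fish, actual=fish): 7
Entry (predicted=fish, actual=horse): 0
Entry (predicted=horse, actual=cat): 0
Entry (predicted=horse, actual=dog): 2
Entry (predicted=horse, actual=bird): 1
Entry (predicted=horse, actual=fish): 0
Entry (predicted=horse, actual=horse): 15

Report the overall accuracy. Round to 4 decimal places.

0.7656

Accuracy = trace / total = (18+4+5+7+15=49) / 64 = 49/64 = 0.7656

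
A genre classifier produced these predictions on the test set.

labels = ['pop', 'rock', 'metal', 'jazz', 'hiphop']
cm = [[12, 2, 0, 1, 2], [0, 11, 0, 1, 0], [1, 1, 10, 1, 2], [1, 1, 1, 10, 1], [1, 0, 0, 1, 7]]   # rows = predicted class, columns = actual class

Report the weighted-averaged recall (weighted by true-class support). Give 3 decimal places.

0.746

Per-class recall (TP/(TP+FN)):
  pop: TP=12, FN=0+1+1+1=3 → 12/15 = 0.8000
  rock: TP=11, FN=2+1+1+0=4 → 11/15 = 0.7333
  metal: TP=10, FN=0+0+1+0=1 → 10/11 = 0.9091
  jazz: TP=10, FN=1+1+1+1=4 → 10/14 = 0.7143
  hiphop: TP=7, FN=2+0+2+1=5 → 7/12 = 0.5833
Weighted-recall = Σ (supportᵢ/N)·recallᵢ with N=67: (15/67)·0.8000 + (15/67)·0.7333 + (11/67)·0.9091 + (14/67)·0.7143 + (12/67)·0.5833 = 0.746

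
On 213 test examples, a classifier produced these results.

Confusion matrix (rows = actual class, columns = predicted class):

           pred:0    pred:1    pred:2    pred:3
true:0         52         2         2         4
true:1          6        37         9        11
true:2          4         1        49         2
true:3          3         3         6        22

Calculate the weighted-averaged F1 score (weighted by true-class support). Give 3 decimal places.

0.748

Per-class F1 score (2·TP/(2·TP+FP+FN)):
  0: TP=52, FP=6+4+3=13, FN=2+2+4=8 → 104/125 = 0.8320
  1: TP=37, FP=2+1+3=6, FN=6+9+11=26 → 74/106 = 0.6981
  2: TP=49, FP=2+9+6=17, FN=4+1+2=7 → 98/122 = 0.8033
  3: TP=22, FP=4+11+2=17, FN=3+3+6=12 → 44/73 = 0.6027
Weighted-F1 score = Σ (supportᵢ/N)·F1 scoreᵢ with N=213: (60/213)·0.8320 + (63/213)·0.6981 + (56/213)·0.8033 + (34/213)·0.6027 = 0.748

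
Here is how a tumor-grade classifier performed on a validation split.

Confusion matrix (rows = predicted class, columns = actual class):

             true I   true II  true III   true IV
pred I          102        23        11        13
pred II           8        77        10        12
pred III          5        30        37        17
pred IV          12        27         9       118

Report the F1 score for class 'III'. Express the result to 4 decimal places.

F1 score = 2·TP/(2·TP+FP+FN).
III: TP=37, FP=5+30+17=52, FN=11+10+9=30 → 74/156 = 0.47436

0.4744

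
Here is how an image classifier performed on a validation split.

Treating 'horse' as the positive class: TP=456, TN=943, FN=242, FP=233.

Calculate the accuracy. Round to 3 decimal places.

Accuracy = (TP+TN)/N = (456+943)/1874 = 0.747

0.747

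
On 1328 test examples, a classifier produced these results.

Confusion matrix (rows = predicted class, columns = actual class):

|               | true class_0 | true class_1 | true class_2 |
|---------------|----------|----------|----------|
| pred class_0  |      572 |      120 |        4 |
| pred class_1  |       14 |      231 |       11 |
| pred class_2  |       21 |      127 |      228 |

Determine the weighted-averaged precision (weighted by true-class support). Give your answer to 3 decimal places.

0.811

Per-class precision (TP/(TP+FP)):
  class_0: TP=572, FP=120+4=124 → 572/696 = 0.8218
  class_1: TP=231, FP=14+11=25 → 231/256 = 0.9023
  class_2: TP=228, FP=21+127=148 → 228/376 = 0.6064
Weighted-precision = Σ (supportᵢ/N)·precisionᵢ with N=1328: (607/1328)·0.8218 + (478/1328)·0.9023 + (243/1328)·0.6064 = 0.811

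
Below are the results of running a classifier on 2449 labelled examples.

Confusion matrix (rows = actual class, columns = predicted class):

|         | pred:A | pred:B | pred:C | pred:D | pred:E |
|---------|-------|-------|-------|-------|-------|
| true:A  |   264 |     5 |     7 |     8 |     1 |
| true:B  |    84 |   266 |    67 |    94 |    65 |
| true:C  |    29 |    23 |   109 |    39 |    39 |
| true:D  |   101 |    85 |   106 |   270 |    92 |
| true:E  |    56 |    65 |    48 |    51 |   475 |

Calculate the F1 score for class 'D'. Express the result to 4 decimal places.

One-vs-rest for 'D': TP = diagonal; FP = other classes predicted 'D'; FN = 'D' predicted as other.
F1 score = 2·TP/(2·TP+FP+FN).
D: TP=270, FP=8+94+39+51=192, FN=101+85+106+92=384 → 540/1116 = 0.48387

0.4839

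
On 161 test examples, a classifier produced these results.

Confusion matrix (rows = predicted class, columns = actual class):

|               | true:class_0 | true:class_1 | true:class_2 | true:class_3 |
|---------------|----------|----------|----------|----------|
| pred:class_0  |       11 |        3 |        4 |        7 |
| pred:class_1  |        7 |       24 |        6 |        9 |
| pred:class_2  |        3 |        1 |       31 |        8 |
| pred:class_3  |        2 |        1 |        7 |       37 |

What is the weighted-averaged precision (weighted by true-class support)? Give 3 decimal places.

Per-class precision (TP/(TP+FP)):
  class_0: TP=11, FP=3+4+7=14 → 11/25 = 0.4400
  class_1: TP=24, FP=7+6+9=22 → 24/46 = 0.5217
  class_2: TP=31, FP=3+1+8=12 → 31/43 = 0.7209
  class_3: TP=37, FP=2+1+7=10 → 37/47 = 0.7872
Weighted-precision = Σ (supportᵢ/N)·precisionᵢ with N=161: (23/161)·0.4400 + (29/161)·0.5217 + (48/161)·0.7209 + (61/161)·0.7872 = 0.670

0.670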